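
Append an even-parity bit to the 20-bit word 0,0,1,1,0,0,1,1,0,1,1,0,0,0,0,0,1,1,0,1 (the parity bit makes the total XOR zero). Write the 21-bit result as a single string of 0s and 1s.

001100110110000011011

XOR of the 20 data bits: 0⊕0⊕1⊕1⊕0⊕0⊕1⊕1⊕0⊕1⊕1⊕0⊕0⊕0⊕0⊕0⊕1⊕1⊕0⊕1 = 1
Parity bit = 1 (so all 21 bits XOR to 0).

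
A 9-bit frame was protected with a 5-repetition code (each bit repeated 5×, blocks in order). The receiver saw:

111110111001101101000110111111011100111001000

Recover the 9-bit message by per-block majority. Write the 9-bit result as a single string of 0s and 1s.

Block 1 (11111): 5 ones → 1
Block 2 (01110): 3 ones → 1
Block 3 (01101): 3 ones → 1
Block 4 (10100): 2 ones → 0
Block 5 (01101): 3 ones → 1
Block 6 (11111): 5 ones → 1
Block 7 (01110): 3 ones → 1
Block 8 (01110): 3 ones → 1
Block 9 (01000): 1 one → 0

111011110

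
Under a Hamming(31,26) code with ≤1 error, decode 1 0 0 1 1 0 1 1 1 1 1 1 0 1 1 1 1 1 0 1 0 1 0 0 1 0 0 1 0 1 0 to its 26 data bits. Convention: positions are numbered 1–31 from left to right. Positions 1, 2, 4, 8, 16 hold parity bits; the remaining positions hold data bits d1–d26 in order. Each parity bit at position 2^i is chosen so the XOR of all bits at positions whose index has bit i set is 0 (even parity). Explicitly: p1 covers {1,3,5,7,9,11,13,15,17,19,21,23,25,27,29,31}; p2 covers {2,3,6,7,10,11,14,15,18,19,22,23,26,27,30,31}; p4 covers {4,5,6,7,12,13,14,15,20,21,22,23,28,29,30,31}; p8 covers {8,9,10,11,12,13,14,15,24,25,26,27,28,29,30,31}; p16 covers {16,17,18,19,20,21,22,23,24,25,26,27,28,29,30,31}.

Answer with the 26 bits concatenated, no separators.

01011111011110101001001010

s1 (pos 1,3,5,7,9,11,13,15,17,19,21,23,25,27,29,31): 1⊕0⊕1⊕1⊕1⊕1⊕0⊕1⊕1⊕0⊕0⊕0⊕1⊕0⊕0⊕0 = 0
s2 (pos 2,3,6,7,10,11,14,15,18,19,22,23,26,27,30,31): 0⊕0⊕0⊕1⊕1⊕1⊕1⊕1⊕1⊕0⊕1⊕0⊕0⊕0⊕1⊕0 = 0
s4 (pos 4,5,6,7,12,13,14,15,20,21,22,23,28,29,30,31): 1⊕1⊕0⊕1⊕1⊕0⊕1⊕1⊕1⊕0⊕1⊕0⊕1⊕0⊕1⊕0 = 0
s8 (pos 8,9,10,11,12,13,14,15,24,25,26,27,28,29,30,31): 1⊕1⊕1⊕1⊕1⊕0⊕1⊕1⊕0⊕1⊕0⊕0⊕1⊕0⊕1⊕0 = 0
s16 (pos 16,17,18,19,20,21,22,23,24,25,26,27,28,29,30,31): 1⊕1⊕1⊕0⊕1⊕0⊕1⊕0⊕0⊕1⊕0⊕0⊕1⊕0⊕1⊕0 = 0
Syndrome s16…s1 = 00000 → no error.
Read data bits from positions 3,5,6,7,9,10,11,12,13,14,15,17,18,19,20,21,22,23,24,25,26,27,28,29,30,31: 01011111011110101001001010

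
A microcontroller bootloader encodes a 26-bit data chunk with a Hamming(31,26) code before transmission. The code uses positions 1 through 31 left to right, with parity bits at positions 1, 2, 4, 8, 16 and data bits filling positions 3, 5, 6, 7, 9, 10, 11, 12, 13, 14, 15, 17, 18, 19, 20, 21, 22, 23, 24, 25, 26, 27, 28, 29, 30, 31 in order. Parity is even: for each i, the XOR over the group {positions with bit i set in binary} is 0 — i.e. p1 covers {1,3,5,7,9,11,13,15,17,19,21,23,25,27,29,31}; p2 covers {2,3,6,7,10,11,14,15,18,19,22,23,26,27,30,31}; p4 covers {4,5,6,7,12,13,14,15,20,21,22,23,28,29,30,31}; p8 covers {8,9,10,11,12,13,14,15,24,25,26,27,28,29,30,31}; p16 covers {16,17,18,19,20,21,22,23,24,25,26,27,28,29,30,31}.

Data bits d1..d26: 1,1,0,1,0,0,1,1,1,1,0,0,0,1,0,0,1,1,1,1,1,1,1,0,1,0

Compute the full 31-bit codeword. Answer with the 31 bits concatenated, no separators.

1011101000111101001001111111010

Place data at non-parity positions: p1 p2 1 p4 1 0 1 p8 0 0 1 1 1 1 0 p16 0 0 1 0 0 1 1 1 1 1 1 1 0 1 0
p1 (pos 1,3,5,7,9,11,13,15,17,19,21,23,25,27,29,31): XOR of data positions = 1⊕1⊕1⊕0⊕1⊕1⊕0⊕0⊕1⊕0⊕1⊕1⊕1⊕0⊕0 = 1
p2 (pos 2,3,6,7,10,11,14,15,18,19,22,23,26,27,30,31): XOR of data positions = 1⊕0⊕1⊕0⊕1⊕1⊕0⊕0⊕1⊕1⊕1⊕1⊕1⊕1⊕0 = 0
p4 (pos 4,5,6,7,12,13,14,15,20,21,22,23,28,29,30,31): XOR of data positions = 1⊕0⊕1⊕1⊕1⊕1⊕0⊕0⊕0⊕1⊕1⊕1⊕0⊕1⊕0 = 1
p8 (pos 8,9,10,11,12,13,14,15,24,25,26,27,28,29,30,31): XOR of data positions = 0⊕0⊕1⊕1⊕1⊕1⊕0⊕1⊕1⊕1⊕1⊕1⊕0⊕1⊕0 = 0
p16 (pos 16,17,18,19,20,21,22,23,24,25,26,27,28,29,30,31): XOR of data positions = 0⊕0⊕1⊕0⊕0⊕1⊕1⊕1⊕1⊕1⊕1⊕1⊕0⊕1⊕0 = 1
Codeword: 1011101000111101001001111111010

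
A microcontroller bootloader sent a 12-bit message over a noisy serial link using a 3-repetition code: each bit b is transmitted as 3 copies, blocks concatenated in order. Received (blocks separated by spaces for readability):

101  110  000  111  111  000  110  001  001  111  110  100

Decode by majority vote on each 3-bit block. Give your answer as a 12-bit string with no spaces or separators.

Block 1 (101): 2 ones → 1
Block 2 (110): 2 ones → 1
Block 3 (000): 0 ones → 0
Block 4 (111): 3 ones → 1
Block 5 (111): 3 ones → 1
Block 6 (000): 0 ones → 0
Block 7 (110): 2 ones → 1
Block 8 (001): 1 one → 0
Block 9 (001): 1 one → 0
Block 10 (111): 3 ones → 1
Block 11 (110): 2 ones → 1
Block 12 (100): 1 one → 0

110110100110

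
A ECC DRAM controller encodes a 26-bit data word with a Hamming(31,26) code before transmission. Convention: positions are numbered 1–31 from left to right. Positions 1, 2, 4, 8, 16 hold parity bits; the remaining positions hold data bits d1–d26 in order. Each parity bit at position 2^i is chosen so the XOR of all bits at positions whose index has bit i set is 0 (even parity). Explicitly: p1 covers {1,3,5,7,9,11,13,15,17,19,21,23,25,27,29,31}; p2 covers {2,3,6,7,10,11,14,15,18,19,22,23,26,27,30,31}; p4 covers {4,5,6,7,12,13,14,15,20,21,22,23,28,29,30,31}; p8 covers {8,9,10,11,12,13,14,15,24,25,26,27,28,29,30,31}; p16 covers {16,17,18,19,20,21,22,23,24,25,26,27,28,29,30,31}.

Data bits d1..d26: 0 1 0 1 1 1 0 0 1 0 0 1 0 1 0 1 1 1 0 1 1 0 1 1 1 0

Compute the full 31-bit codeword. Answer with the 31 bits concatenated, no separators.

Place data at non-parity positions: p1 p2 0 p4 1 0 1 p8 1 1 0 0 1 0 0 p16 1 0 1 0 1 1 1 0 1 1 0 1 1 1 0
p1 (pos 1,3,5,7,9,11,13,15,17,19,21,23,25,27,29,31): XOR of data positions = 0⊕1⊕1⊕1⊕0⊕1⊕0⊕1⊕1⊕1⊕1⊕1⊕0⊕1⊕0 = 0
p2 (pos 2,3,6,7,10,11,14,15,18,19,22,23,26,27,30,31): XOR of data positions = 0⊕0⊕1⊕1⊕0⊕0⊕0⊕0⊕1⊕1⊕1⊕1⊕0⊕1⊕0 = 1
p4 (pos 4,5,6,7,12,13,14,15,20,21,22,23,28,29,30,31): XOR of data positions = 1⊕0⊕1⊕0⊕1⊕0⊕0⊕0⊕1⊕1⊕1⊕1⊕1⊕1⊕0 = 1
p8 (pos 8,9,10,11,12,13,14,15,24,25,26,27,28,29,30,31): XOR of data positions = 1⊕1⊕0⊕0⊕1⊕0⊕0⊕0⊕1⊕1⊕0⊕1⊕1⊕1⊕0 = 0
p16 (pos 16,17,18,19,20,21,22,23,24,25,26,27,28,29,30,31): XOR of data positions = 1⊕0⊕1⊕0⊕1⊕1⊕1⊕0⊕1⊕1⊕0⊕1⊕1⊕1⊕0 = 0
Codeword: 0101101011001000101011101101110

0101101011001000101011101101110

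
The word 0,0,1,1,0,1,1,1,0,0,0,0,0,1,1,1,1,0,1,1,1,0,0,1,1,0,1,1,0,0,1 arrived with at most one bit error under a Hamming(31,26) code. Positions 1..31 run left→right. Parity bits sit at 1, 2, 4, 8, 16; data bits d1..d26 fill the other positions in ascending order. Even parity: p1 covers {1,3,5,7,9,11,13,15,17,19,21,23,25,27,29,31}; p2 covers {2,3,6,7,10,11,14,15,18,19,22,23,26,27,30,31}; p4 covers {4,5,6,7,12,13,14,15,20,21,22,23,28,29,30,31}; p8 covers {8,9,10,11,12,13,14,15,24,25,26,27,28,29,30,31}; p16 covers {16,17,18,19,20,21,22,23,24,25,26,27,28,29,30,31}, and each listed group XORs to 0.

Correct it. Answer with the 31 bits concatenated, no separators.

0011111100000111101110011011001

s1 (pos 1,3,5,7,9,11,13,15,17,19,21,23,25,27,29,31): 0⊕1⊕0⊕1⊕0⊕0⊕0⊕1⊕1⊕1⊕1⊕0⊕1⊕1⊕0⊕1 = 1
s2 (pos 2,3,6,7,10,11,14,15,18,19,22,23,26,27,30,31): 0⊕1⊕1⊕1⊕0⊕0⊕1⊕1⊕0⊕1⊕0⊕0⊕0⊕1⊕0⊕1 = 0
s4 (pos 4,5,6,7,12,13,14,15,20,21,22,23,28,29,30,31): 1⊕0⊕1⊕1⊕0⊕0⊕1⊕1⊕1⊕1⊕0⊕0⊕1⊕0⊕0⊕1 = 1
s8 (pos 8,9,10,11,12,13,14,15,24,25,26,27,28,29,30,31): 1⊕0⊕0⊕0⊕0⊕0⊕1⊕1⊕1⊕1⊕0⊕1⊕1⊕0⊕0⊕1 = 0
s16 (pos 16,17,18,19,20,21,22,23,24,25,26,27,28,29,30,31): 1⊕1⊕0⊕1⊕1⊕1⊕0⊕0⊕1⊕1⊕0⊕1⊕1⊕0⊕0⊕1 = 0
Syndrome s16…s1 = 00101 → error at position 5.
Flip position 5: 0011011100000111101110011011001 → 0011111100000111101110011011001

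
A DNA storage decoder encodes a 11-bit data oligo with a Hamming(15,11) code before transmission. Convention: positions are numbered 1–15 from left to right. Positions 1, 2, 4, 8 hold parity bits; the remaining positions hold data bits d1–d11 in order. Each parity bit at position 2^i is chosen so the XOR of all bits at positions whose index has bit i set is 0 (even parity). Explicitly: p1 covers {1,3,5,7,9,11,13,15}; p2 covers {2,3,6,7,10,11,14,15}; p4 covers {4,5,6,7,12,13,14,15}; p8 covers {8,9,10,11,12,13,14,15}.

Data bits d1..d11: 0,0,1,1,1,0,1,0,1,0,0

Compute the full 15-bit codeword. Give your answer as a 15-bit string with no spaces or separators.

010101111010100

Place data at non-parity positions: p1 p2 0 p4 0 1 1 p8 1 0 1 0 1 0 0
p1 (pos 1,3,5,7,9,11,13,15): XOR of data positions = 0⊕0⊕1⊕1⊕1⊕1⊕0 = 0
p2 (pos 2,3,6,7,10,11,14,15): XOR of data positions = 0⊕1⊕1⊕0⊕1⊕0⊕0 = 1
p4 (pos 4,5,6,7,12,13,14,15): XOR of data positions = 0⊕1⊕1⊕0⊕1⊕0⊕0 = 1
p8 (pos 8,9,10,11,12,13,14,15): XOR of data positions = 1⊕0⊕1⊕0⊕1⊕0⊕0 = 1
Codeword: 010101111010100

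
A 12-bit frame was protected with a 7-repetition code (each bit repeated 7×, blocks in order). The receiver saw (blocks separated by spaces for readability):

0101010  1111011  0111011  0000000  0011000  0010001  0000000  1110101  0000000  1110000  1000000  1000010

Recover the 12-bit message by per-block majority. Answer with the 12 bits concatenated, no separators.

Block 1 (0101010): 3 ones → 0
Block 2 (1111011): 6 ones → 1
Block 3 (0111011): 5 ones → 1
Block 4 (0000000): 0 ones → 0
Block 5 (0011000): 2 ones → 0
Block 6 (0010001): 2 ones → 0
Block 7 (0000000): 0 ones → 0
Block 8 (1110101): 5 ones → 1
Block 9 (0000000): 0 ones → 0
Block 10 (1110000): 3 ones → 0
Block 11 (1000000): 1 one → 0
Block 12 (1000010): 2 ones → 0

011000010000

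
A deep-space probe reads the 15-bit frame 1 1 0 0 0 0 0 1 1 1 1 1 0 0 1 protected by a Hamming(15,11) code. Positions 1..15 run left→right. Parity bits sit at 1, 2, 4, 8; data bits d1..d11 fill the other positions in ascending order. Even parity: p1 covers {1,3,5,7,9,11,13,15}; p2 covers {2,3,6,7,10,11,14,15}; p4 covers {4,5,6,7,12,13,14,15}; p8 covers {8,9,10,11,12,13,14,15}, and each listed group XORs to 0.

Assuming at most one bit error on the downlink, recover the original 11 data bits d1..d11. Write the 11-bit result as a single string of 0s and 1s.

s1 (pos 1,3,5,7,9,11,13,15): 1⊕0⊕0⊕0⊕1⊕1⊕0⊕1 = 0
s2 (pos 2,3,6,7,10,11,14,15): 1⊕0⊕0⊕0⊕1⊕1⊕0⊕1 = 0
s4 (pos 4,5,6,7,12,13,14,15): 0⊕0⊕0⊕0⊕1⊕0⊕0⊕1 = 0
s8 (pos 8,9,10,11,12,13,14,15): 1⊕1⊕1⊕1⊕1⊕0⊕0⊕1 = 0
Syndrome s8…s1 = 0000 → no error.
Read data bits from positions 3,5,6,7,9,10,11,12,13,14,15: 00001111001

00001111001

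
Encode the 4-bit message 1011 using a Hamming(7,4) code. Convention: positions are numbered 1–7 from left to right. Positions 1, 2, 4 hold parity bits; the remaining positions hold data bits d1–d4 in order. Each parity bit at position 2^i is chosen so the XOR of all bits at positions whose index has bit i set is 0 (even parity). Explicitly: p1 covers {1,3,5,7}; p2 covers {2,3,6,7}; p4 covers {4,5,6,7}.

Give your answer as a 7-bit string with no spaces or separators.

Place data at non-parity positions: p1 p2 1 p4 0 1 1
p1 (pos 1,3,5,7): XOR of data positions = 1⊕0⊕1 = 0
p2 (pos 2,3,6,7): XOR of data positions = 1⊕1⊕1 = 1
p4 (pos 4,5,6,7): XOR of data positions = 0⊕1⊕1 = 0
Codeword: 0110011

0110011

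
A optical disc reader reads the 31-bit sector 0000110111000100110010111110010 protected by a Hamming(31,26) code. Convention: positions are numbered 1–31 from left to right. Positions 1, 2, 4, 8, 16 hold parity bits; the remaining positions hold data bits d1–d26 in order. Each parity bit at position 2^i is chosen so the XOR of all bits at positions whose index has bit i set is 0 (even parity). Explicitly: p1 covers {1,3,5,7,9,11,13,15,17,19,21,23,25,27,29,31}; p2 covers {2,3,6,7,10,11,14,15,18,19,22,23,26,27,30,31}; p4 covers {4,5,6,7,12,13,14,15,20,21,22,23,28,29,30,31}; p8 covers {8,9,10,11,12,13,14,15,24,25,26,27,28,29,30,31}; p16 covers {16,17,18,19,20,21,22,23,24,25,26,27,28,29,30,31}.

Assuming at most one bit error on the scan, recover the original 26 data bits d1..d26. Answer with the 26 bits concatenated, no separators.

01101100010110010110110010

s1 (pos 1,3,5,7,9,11,13,15,17,19,21,23,25,27,29,31): 0⊕0⊕1⊕0⊕1⊕0⊕0⊕0⊕1⊕0⊕1⊕1⊕1⊕1⊕0⊕0 = 1
s2 (pos 2,3,6,7,10,11,14,15,18,19,22,23,26,27,30,31): 0⊕0⊕1⊕0⊕1⊕0⊕1⊕0⊕1⊕0⊕0⊕1⊕1⊕1⊕1⊕0 = 0
s4 (pos 4,5,6,7,12,13,14,15,20,21,22,23,28,29,30,31): 0⊕1⊕1⊕0⊕0⊕0⊕1⊕0⊕0⊕1⊕0⊕1⊕0⊕0⊕1⊕0 = 0
s8 (pos 8,9,10,11,12,13,14,15,24,25,26,27,28,29,30,31): 1⊕1⊕1⊕0⊕0⊕0⊕1⊕0⊕1⊕1⊕1⊕1⊕0⊕0⊕1⊕0 = 1
s16 (pos 16,17,18,19,20,21,22,23,24,25,26,27,28,29,30,31): 0⊕1⊕1⊕0⊕0⊕1⊕0⊕1⊕1⊕1⊕1⊕1⊕0⊕0⊕1⊕0 = 1
Syndrome s16…s1 = 11001 → error at position 25.
Flip position 25: 0000110111000100110010111110010 → 0000110111000100110010110110010
Read data bits from positions 3,5,6,7,9,10,11,12,13,14,15,17,18,19,20,21,22,23,24,25,26,27,28,29,30,31: 01101100010110010110110010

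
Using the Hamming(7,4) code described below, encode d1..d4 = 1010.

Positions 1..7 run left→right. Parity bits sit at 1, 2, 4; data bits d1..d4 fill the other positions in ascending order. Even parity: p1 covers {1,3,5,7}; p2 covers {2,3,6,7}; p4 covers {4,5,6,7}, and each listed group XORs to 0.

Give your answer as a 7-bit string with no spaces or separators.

1011010

Place data at non-parity positions: p1 p2 1 p4 0 1 0
p1 (pos 1,3,5,7): XOR of data positions = 1⊕0⊕0 = 1
p2 (pos 2,3,6,7): XOR of data positions = 1⊕1⊕0 = 0
p4 (pos 4,5,6,7): XOR of data positions = 0⊕1⊕0 = 1
Codeword: 1011010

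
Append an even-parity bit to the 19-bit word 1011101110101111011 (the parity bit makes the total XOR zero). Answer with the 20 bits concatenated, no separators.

10111011101011110110

XOR of the 19 data bits: 1⊕0⊕1⊕1⊕1⊕0⊕1⊕1⊕1⊕0⊕1⊕0⊕1⊕1⊕1⊕1⊕0⊕1⊕1 = 0
Parity bit = 0 (so all 20 bits XOR to 0).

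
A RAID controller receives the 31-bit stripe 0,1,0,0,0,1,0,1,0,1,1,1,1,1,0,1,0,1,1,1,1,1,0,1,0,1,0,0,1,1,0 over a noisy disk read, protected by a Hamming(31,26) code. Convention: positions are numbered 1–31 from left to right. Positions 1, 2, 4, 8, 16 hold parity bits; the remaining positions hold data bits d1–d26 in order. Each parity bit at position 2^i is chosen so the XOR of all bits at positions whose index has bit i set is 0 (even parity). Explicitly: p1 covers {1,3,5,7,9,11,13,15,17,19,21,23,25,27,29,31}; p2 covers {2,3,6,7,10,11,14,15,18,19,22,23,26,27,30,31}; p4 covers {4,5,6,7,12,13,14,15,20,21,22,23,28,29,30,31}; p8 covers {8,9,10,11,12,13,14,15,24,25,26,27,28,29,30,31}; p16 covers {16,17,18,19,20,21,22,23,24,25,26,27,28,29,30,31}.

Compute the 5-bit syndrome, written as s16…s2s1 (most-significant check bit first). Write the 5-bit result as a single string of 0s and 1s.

s1 (pos 1,3,5,7,9,11,13,15,17,19,21,23,25,27,29,31): 0⊕0⊕0⊕0⊕0⊕1⊕1⊕0⊕0⊕1⊕1⊕0⊕0⊕0⊕1⊕0 = 1
s2 (pos 2,3,6,7,10,11,14,15,18,19,22,23,26,27,30,31): 1⊕0⊕1⊕0⊕1⊕1⊕1⊕0⊕1⊕1⊕1⊕0⊕1⊕0⊕1⊕0 = 0
s4 (pos 4,5,6,7,12,13,14,15,20,21,22,23,28,29,30,31): 0⊕0⊕1⊕0⊕1⊕1⊕1⊕0⊕1⊕1⊕1⊕0⊕0⊕1⊕1⊕0 = 1
s8 (pos 8,9,10,11,12,13,14,15,24,25,26,27,28,29,30,31): 1⊕0⊕1⊕1⊕1⊕1⊕1⊕0⊕1⊕0⊕1⊕0⊕0⊕1⊕1⊕0 = 0
s16 (pos 16,17,18,19,20,21,22,23,24,25,26,27,28,29,30,31): 1⊕0⊕1⊕1⊕1⊕1⊕1⊕0⊕1⊕0⊕1⊕0⊕0⊕1⊕1⊕0 = 0
Syndrome s16…s1 = 00101 → error at position 5.

00101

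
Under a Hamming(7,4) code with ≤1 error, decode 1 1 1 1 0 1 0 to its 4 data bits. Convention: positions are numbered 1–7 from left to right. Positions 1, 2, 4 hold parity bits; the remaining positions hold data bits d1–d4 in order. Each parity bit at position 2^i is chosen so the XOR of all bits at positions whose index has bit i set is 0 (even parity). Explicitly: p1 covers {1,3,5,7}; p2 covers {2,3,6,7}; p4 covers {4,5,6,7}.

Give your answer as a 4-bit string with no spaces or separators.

1010

s1 (pos 1,3,5,7): 1⊕1⊕0⊕0 = 0
s2 (pos 2,3,6,7): 1⊕1⊕1⊕0 = 1
s4 (pos 4,5,6,7): 1⊕0⊕1⊕0 = 0
Syndrome s4…s1 = 010 → error at position 2.
Flip position 2: 1111010 → 1011010
Read data bits from positions 3,5,6,7: 1010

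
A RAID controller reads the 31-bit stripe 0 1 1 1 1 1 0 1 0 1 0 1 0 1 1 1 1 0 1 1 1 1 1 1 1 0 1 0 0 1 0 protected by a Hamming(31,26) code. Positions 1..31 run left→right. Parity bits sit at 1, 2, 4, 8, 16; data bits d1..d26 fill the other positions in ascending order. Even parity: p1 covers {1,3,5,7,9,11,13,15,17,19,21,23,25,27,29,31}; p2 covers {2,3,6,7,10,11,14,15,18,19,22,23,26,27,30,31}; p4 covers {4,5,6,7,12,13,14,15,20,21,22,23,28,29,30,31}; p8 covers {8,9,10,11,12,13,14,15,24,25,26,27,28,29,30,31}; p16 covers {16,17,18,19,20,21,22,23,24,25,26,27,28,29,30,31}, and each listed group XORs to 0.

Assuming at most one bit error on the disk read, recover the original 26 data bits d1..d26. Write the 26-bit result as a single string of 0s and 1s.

11100101011101111111010011

s1 (pos 1,3,5,7,9,11,13,15,17,19,21,23,25,27,29,31): 0⊕1⊕1⊕0⊕0⊕0⊕0⊕1⊕1⊕1⊕1⊕1⊕1⊕1⊕0⊕0 = 1
s2 (pos 2,3,6,7,10,11,14,15,18,19,22,23,26,27,30,31): 1⊕1⊕1⊕0⊕1⊕0⊕1⊕1⊕0⊕1⊕1⊕1⊕0⊕1⊕1⊕0 = 1
s4 (pos 4,5,6,7,12,13,14,15,20,21,22,23,28,29,30,31): 1⊕1⊕1⊕0⊕1⊕0⊕1⊕1⊕1⊕1⊕1⊕1⊕0⊕0⊕1⊕0 = 1
s8 (pos 8,9,10,11,12,13,14,15,24,25,26,27,28,29,30,31): 1⊕0⊕1⊕0⊕1⊕0⊕1⊕1⊕1⊕1⊕0⊕1⊕0⊕0⊕1⊕0 = 1
s16 (pos 16,17,18,19,20,21,22,23,24,25,26,27,28,29,30,31): 1⊕1⊕0⊕1⊕1⊕1⊕1⊕1⊕1⊕1⊕0⊕1⊕0⊕0⊕1⊕0 = 1
Syndrome s16…s1 = 11111 → error at position 31.
Flip position 31: 0111110101010111101111111010010 → 0111110101010111101111111010011
Read data bits from positions 3,5,6,7,9,10,11,12,13,14,15,17,18,19,20,21,22,23,24,25,26,27,28,29,30,31: 11100101011101111111010011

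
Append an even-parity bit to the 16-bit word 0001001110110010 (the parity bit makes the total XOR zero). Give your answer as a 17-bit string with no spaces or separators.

XOR of the 16 data bits: 0⊕0⊕0⊕1⊕0⊕0⊕1⊕1⊕1⊕0⊕1⊕1⊕0⊕0⊕1⊕0 = 1
Parity bit = 1 (so all 17 bits XOR to 0).

00010011101100101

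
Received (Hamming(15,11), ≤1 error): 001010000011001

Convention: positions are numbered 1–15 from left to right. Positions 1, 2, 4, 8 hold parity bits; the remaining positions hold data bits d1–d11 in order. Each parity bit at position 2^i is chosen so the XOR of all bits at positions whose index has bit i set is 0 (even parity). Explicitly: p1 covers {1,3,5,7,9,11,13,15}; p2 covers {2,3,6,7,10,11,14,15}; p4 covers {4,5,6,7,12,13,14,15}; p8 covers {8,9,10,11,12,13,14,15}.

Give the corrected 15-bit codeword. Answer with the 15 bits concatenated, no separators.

001010000011011

s1 (pos 1,3,5,7,9,11,13,15): 0⊕1⊕1⊕0⊕0⊕1⊕0⊕1 = 0
s2 (pos 2,3,6,7,10,11,14,15): 0⊕1⊕0⊕0⊕0⊕1⊕0⊕1 = 1
s4 (pos 4,5,6,7,12,13,14,15): 0⊕1⊕0⊕0⊕1⊕0⊕0⊕1 = 1
s8 (pos 8,9,10,11,12,13,14,15): 0⊕0⊕0⊕1⊕1⊕0⊕0⊕1 = 1
Syndrome s8…s1 = 1110 → error at position 14.
Flip position 14: 001010000011001 → 001010000011011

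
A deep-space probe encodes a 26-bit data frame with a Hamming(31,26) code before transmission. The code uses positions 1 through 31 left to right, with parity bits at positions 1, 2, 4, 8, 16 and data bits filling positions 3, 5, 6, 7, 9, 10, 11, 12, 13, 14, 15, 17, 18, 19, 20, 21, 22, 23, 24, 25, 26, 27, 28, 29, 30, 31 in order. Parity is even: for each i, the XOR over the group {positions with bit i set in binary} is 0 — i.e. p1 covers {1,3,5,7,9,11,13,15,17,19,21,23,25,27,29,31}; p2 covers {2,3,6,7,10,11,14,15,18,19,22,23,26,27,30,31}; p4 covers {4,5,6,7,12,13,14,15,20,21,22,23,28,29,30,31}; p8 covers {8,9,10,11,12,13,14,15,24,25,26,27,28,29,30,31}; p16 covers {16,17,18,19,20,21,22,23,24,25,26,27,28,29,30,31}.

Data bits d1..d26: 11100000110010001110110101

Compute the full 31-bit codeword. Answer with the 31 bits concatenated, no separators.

1110110100001100010001110110101

Place data at non-parity positions: p1 p2 1 p4 1 1 0 p8 0 0 0 0 1 1 0 p16 0 1 0 0 0 1 1 1 0 1 1 0 1 0 1
p1 (pos 1,3,5,7,9,11,13,15,17,19,21,23,25,27,29,31): XOR of data positions = 1⊕1⊕0⊕0⊕0⊕1⊕0⊕0⊕0⊕0⊕1⊕0⊕1⊕1⊕1 = 1
p2 (pos 2,3,6,7,10,11,14,15,18,19,22,23,26,27,30,31): XOR of data positions = 1⊕1⊕0⊕0⊕0⊕1⊕0⊕1⊕0⊕1⊕1⊕1⊕1⊕0⊕1 = 1
p4 (pos 4,5,6,7,12,13,14,15,20,21,22,23,28,29,30,31): XOR of data positions = 1⊕1⊕0⊕0⊕1⊕1⊕0⊕0⊕0⊕1⊕1⊕0⊕1⊕0⊕1 = 0
p8 (pos 8,9,10,11,12,13,14,15,24,25,26,27,28,29,30,31): XOR of data positions = 0⊕0⊕0⊕0⊕1⊕1⊕0⊕1⊕0⊕1⊕1⊕0⊕1⊕0⊕1 = 1
p16 (pos 16,17,18,19,20,21,22,23,24,25,26,27,28,29,30,31): XOR of data positions = 0⊕1⊕0⊕0⊕0⊕1⊕1⊕1⊕0⊕1⊕1⊕0⊕1⊕0⊕1 = 0
Codeword: 1110110100001100010001110110101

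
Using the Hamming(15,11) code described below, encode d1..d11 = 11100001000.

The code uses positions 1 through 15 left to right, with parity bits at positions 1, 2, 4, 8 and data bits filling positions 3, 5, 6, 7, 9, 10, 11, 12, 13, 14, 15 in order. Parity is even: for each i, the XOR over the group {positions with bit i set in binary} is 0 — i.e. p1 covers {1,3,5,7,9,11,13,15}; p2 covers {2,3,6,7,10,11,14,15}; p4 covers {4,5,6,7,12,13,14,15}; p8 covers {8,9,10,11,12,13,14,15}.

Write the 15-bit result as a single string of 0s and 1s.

Place data at non-parity positions: p1 p2 1 p4 1 1 0 p8 0 0 0 1 0 0 0
p1 (pos 1,3,5,7,9,11,13,15): XOR of data positions = 1⊕1⊕0⊕0⊕0⊕0⊕0 = 0
p2 (pos 2,3,6,7,10,11,14,15): XOR of data positions = 1⊕1⊕0⊕0⊕0⊕0⊕0 = 0
p4 (pos 4,5,6,7,12,13,14,15): XOR of data positions = 1⊕1⊕0⊕1⊕0⊕0⊕0 = 1
p8 (pos 8,9,10,11,12,13,14,15): XOR of data positions = 0⊕0⊕0⊕1⊕0⊕0⊕0 = 1
Codeword: 001111010001000

001111010001000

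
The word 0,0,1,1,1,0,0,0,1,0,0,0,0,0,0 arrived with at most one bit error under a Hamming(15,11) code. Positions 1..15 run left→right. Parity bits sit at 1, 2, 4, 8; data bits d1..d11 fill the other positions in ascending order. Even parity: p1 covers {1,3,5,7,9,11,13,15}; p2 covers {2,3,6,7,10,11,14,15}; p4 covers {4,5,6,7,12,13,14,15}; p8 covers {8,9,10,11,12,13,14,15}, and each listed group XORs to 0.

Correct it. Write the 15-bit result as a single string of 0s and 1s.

001110001010000

s1 (pos 1,3,5,7,9,11,13,15): 0⊕1⊕1⊕0⊕1⊕0⊕0⊕0 = 1
s2 (pos 2,3,6,7,10,11,14,15): 0⊕1⊕0⊕0⊕0⊕0⊕0⊕0 = 1
s4 (pos 4,5,6,7,12,13,14,15): 1⊕1⊕0⊕0⊕0⊕0⊕0⊕0 = 0
s8 (pos 8,9,10,11,12,13,14,15): 0⊕1⊕0⊕0⊕0⊕0⊕0⊕0 = 1
Syndrome s8…s1 = 1011 → error at position 11.
Flip position 11: 001110001000000 → 001110001010000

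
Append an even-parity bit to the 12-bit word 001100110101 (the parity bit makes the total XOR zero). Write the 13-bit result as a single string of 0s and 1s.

XOR of the 12 data bits: 0⊕0⊕1⊕1⊕0⊕0⊕1⊕1⊕0⊕1⊕0⊕1 = 0
Parity bit = 0 (so all 13 bits XOR to 0).

0011001101010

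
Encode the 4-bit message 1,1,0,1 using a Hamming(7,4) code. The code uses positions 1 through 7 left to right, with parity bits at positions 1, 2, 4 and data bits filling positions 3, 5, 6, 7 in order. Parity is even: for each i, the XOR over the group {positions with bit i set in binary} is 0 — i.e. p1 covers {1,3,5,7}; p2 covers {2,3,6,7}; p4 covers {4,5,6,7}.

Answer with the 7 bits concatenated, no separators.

Place data at non-parity positions: p1 p2 1 p4 1 0 1
p1 (pos 1,3,5,7): XOR of data positions = 1⊕1⊕1 = 1
p2 (pos 2,3,6,7): XOR of data positions = 1⊕0⊕1 = 0
p4 (pos 4,5,6,7): XOR of data positions = 1⊕0⊕1 = 0
Codeword: 1010101

1010101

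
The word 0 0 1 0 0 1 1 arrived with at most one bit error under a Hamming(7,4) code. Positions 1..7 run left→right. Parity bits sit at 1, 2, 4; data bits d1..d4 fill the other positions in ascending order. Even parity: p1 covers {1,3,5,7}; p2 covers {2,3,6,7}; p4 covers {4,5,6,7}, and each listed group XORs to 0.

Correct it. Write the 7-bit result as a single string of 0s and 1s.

s1 (pos 1,3,5,7): 0⊕1⊕0⊕1 = 0
s2 (pos 2,3,6,7): 0⊕1⊕1⊕1 = 1
s4 (pos 4,5,6,7): 0⊕0⊕1⊕1 = 0
Syndrome s4…s1 = 010 → error at position 2.
Flip position 2: 0010011 → 0110011

0110011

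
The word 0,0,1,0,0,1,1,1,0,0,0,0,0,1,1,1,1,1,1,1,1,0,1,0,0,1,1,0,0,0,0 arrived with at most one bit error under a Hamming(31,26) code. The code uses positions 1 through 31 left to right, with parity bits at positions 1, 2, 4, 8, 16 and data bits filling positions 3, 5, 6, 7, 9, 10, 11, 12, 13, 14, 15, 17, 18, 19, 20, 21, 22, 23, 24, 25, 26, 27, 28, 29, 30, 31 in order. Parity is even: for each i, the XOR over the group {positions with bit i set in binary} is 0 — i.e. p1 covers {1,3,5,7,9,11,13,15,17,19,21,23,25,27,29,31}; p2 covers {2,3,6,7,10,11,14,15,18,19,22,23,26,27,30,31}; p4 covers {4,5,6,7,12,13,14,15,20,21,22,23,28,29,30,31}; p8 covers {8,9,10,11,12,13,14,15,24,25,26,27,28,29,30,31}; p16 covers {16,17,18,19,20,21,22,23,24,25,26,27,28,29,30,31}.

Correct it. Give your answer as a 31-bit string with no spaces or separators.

0010011100000111111110100111000

s1 (pos 1,3,5,7,9,11,13,15,17,19,21,23,25,27,29,31): 0⊕1⊕0⊕1⊕0⊕0⊕0⊕1⊕1⊕1⊕1⊕1⊕0⊕1⊕0⊕0 = 0
s2 (pos 2,3,6,7,10,11,14,15,18,19,22,23,26,27,30,31): 0⊕1⊕1⊕1⊕0⊕0⊕1⊕1⊕1⊕1⊕0⊕1⊕1⊕1⊕0⊕0 = 0
s4 (pos 4,5,6,7,12,13,14,15,20,21,22,23,28,29,30,31): 0⊕0⊕1⊕1⊕0⊕0⊕1⊕1⊕1⊕1⊕0⊕1⊕0⊕0⊕0⊕0 = 1
s8 (pos 8,9,10,11,12,13,14,15,24,25,26,27,28,29,30,31): 1⊕0⊕0⊕0⊕0⊕0⊕1⊕1⊕0⊕0⊕1⊕1⊕0⊕0⊕0⊕0 = 1
s16 (pos 16,17,18,19,20,21,22,23,24,25,26,27,28,29,30,31): 1⊕1⊕1⊕1⊕1⊕1⊕0⊕1⊕0⊕0⊕1⊕1⊕0⊕0⊕0⊕0 = 1
Syndrome s16…s1 = 11100 → error at position 28.
Flip position 28: 0010011100000111111110100110000 → 0010011100000111111110100111000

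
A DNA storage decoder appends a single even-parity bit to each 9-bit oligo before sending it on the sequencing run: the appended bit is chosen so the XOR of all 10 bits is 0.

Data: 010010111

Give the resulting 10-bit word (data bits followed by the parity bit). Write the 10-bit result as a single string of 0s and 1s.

0100101111

XOR of the 9 data bits: 0⊕1⊕0⊕0⊕1⊕0⊕1⊕1⊕1 = 1
Parity bit = 1 (so all 10 bits XOR to 0).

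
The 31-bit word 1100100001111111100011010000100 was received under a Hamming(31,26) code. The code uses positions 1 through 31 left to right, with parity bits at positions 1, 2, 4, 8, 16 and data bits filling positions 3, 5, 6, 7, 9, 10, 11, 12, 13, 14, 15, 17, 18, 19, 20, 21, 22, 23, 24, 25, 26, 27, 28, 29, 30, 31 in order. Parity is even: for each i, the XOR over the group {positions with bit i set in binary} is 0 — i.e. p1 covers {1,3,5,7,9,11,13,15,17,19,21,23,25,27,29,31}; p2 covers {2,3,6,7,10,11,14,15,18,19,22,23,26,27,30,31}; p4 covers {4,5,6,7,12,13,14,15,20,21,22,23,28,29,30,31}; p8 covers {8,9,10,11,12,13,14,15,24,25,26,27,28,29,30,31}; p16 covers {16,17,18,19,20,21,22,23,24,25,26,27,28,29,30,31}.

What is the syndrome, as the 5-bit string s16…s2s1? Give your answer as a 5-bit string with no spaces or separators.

00000

s1 (pos 1,3,5,7,9,11,13,15,17,19,21,23,25,27,29,31): 1⊕0⊕1⊕0⊕0⊕1⊕1⊕1⊕1⊕0⊕1⊕0⊕0⊕0⊕1⊕0 = 0
s2 (pos 2,3,6,7,10,11,14,15,18,19,22,23,26,27,30,31): 1⊕0⊕0⊕0⊕1⊕1⊕1⊕1⊕0⊕0⊕1⊕0⊕0⊕0⊕0⊕0 = 0
s4 (pos 4,5,6,7,12,13,14,15,20,21,22,23,28,29,30,31): 0⊕1⊕0⊕0⊕1⊕1⊕1⊕1⊕0⊕1⊕1⊕0⊕0⊕1⊕0⊕0 = 0
s8 (pos 8,9,10,11,12,13,14,15,24,25,26,27,28,29,30,31): 0⊕0⊕1⊕1⊕1⊕1⊕1⊕1⊕1⊕0⊕0⊕0⊕0⊕1⊕0⊕0 = 0
s16 (pos 16,17,18,19,20,21,22,23,24,25,26,27,28,29,30,31): 1⊕1⊕0⊕0⊕0⊕1⊕1⊕0⊕1⊕0⊕0⊕0⊕0⊕1⊕0⊕0 = 0
Syndrome s16…s1 = 00000 → no error.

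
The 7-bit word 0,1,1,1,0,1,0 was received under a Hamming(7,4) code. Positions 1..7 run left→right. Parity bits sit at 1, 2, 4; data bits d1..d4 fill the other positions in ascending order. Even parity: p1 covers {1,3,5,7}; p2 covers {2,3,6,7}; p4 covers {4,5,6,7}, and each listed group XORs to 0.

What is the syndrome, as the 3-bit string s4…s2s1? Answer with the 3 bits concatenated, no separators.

s1 (pos 1,3,5,7): 0⊕1⊕0⊕0 = 1
s2 (pos 2,3,6,7): 1⊕1⊕1⊕0 = 1
s4 (pos 4,5,6,7): 1⊕0⊕1⊕0 = 0
Syndrome s4…s1 = 011 → error at position 3.

011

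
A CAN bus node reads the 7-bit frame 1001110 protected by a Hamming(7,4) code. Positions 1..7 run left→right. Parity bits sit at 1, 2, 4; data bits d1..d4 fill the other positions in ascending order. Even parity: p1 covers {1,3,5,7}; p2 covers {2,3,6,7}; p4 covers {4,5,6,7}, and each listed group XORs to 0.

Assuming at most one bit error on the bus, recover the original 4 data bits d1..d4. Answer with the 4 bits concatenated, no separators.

0100

s1 (pos 1,3,5,7): 1⊕0⊕1⊕0 = 0
s2 (pos 2,3,6,7): 0⊕0⊕1⊕0 = 1
s4 (pos 4,5,6,7): 1⊕1⊕1⊕0 = 1
Syndrome s4…s1 = 110 → error at position 6.
Flip position 6: 1001110 → 1001100
Read data bits from positions 3,5,6,7: 0100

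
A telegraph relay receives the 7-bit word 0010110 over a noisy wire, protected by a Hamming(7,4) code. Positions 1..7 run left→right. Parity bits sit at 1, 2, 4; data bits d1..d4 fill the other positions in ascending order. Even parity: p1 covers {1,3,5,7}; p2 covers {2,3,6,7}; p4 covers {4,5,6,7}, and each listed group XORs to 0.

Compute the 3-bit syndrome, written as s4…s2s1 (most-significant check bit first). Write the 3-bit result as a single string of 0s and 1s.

s1 (pos 1,3,5,7): 0⊕1⊕1⊕0 = 0
s2 (pos 2,3,6,7): 0⊕1⊕1⊕0 = 0
s4 (pos 4,5,6,7): 0⊕1⊕1⊕0 = 0
Syndrome s4…s1 = 000 → no error.

000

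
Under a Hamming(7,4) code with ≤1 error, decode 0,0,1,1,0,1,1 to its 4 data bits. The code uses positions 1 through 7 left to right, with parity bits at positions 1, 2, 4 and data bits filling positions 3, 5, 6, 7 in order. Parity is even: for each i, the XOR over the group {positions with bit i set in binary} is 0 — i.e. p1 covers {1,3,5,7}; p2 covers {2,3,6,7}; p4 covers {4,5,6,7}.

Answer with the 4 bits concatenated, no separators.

1001

s1 (pos 1,3,5,7): 0⊕1⊕0⊕1 = 0
s2 (pos 2,3,6,7): 0⊕1⊕1⊕1 = 1
s4 (pos 4,5,6,7): 1⊕0⊕1⊕1 = 1
Syndrome s4…s1 = 110 → error at position 6.
Flip position 6: 0011011 → 0011001
Read data bits from positions 3,5,6,7: 1001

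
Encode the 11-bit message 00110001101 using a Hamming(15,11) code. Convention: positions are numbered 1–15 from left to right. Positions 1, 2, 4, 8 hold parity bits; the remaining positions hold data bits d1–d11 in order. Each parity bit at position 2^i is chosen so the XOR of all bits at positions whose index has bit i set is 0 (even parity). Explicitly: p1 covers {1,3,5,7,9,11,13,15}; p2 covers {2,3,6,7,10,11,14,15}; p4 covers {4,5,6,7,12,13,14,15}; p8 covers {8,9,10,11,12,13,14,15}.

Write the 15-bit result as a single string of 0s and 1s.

Place data at non-parity positions: p1 p2 0 p4 0 1 1 p8 0 0 0 1 1 0 1
p1 (pos 1,3,5,7,9,11,13,15): XOR of data positions = 0⊕0⊕1⊕0⊕0⊕1⊕1 = 1
p2 (pos 2,3,6,7,10,11,14,15): XOR of data positions = 0⊕1⊕1⊕0⊕0⊕0⊕1 = 1
p4 (pos 4,5,6,7,12,13,14,15): XOR of data positions = 0⊕1⊕1⊕1⊕1⊕0⊕1 = 1
p8 (pos 8,9,10,11,12,13,14,15): XOR of data positions = 0⊕0⊕0⊕1⊕1⊕0⊕1 = 1
Codeword: 110101110001101

110101110001101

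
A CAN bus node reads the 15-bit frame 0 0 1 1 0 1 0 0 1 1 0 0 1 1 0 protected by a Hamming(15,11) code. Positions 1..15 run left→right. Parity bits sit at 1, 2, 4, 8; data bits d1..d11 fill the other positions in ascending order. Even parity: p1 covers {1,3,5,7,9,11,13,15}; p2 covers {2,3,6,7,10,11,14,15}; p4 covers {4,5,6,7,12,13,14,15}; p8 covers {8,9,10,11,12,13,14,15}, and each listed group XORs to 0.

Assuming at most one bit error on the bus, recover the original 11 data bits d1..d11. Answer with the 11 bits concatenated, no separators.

10101100110

s1 (pos 1,3,5,7,9,11,13,15): 0⊕1⊕0⊕0⊕1⊕0⊕1⊕0 = 1
s2 (pos 2,3,6,7,10,11,14,15): 0⊕1⊕1⊕0⊕1⊕0⊕1⊕0 = 0
s4 (pos 4,5,6,7,12,13,14,15): 1⊕0⊕1⊕0⊕0⊕1⊕1⊕0 = 0
s8 (pos 8,9,10,11,12,13,14,15): 0⊕1⊕1⊕0⊕0⊕1⊕1⊕0 = 0
Syndrome s8…s1 = 0001 → error at position 1.
Flip position 1: 001101001100110 → 101101001100110
Read data bits from positions 3,5,6,7,9,10,11,12,13,14,15: 10101100110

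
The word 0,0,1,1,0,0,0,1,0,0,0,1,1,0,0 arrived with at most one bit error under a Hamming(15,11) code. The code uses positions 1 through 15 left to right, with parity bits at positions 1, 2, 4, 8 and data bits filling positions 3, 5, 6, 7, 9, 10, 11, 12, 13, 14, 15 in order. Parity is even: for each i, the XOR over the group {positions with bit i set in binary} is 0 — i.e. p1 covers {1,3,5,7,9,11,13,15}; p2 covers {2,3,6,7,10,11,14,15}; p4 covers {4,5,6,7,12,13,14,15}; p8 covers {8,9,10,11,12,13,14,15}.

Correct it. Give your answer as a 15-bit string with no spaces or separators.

001100010001110

s1 (pos 1,3,5,7,9,11,13,15): 0⊕1⊕0⊕0⊕0⊕0⊕1⊕0 = 0
s2 (pos 2,3,6,7,10,11,14,15): 0⊕1⊕0⊕0⊕0⊕0⊕0⊕0 = 1
s4 (pos 4,5,6,7,12,13,14,15): 1⊕0⊕0⊕0⊕1⊕1⊕0⊕0 = 1
s8 (pos 8,9,10,11,12,13,14,15): 1⊕0⊕0⊕0⊕1⊕1⊕0⊕0 = 1
Syndrome s8…s1 = 1110 → error at position 14.
Flip position 14: 001100010001100 → 001100010001110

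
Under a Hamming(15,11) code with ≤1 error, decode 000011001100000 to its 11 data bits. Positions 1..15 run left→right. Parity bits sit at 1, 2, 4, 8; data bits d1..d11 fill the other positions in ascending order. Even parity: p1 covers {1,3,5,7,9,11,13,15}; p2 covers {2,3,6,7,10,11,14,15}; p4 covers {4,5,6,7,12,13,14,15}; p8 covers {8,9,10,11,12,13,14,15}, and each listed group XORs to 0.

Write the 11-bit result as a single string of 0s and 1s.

01101100000

s1 (pos 1,3,5,7,9,11,13,15): 0⊕0⊕1⊕0⊕1⊕0⊕0⊕0 = 0
s2 (pos 2,3,6,7,10,11,14,15): 0⊕0⊕1⊕0⊕1⊕0⊕0⊕0 = 0
s4 (pos 4,5,6,7,12,13,14,15): 0⊕1⊕1⊕0⊕0⊕0⊕0⊕0 = 0
s8 (pos 8,9,10,11,12,13,14,15): 0⊕1⊕1⊕0⊕0⊕0⊕0⊕0 = 0
Syndrome s8…s1 = 0000 → no error.
Read data bits from positions 3,5,6,7,9,10,11,12,13,14,15: 01101100000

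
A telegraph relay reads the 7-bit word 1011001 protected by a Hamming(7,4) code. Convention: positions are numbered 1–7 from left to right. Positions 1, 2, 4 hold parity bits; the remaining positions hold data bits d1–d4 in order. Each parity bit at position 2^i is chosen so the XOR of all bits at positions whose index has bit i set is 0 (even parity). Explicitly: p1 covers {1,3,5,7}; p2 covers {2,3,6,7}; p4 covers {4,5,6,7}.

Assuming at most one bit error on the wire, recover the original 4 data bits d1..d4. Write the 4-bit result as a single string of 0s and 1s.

1001

s1 (pos 1,3,5,7): 1⊕1⊕0⊕1 = 1
s2 (pos 2,3,6,7): 0⊕1⊕0⊕1 = 0
s4 (pos 4,5,6,7): 1⊕0⊕0⊕1 = 0
Syndrome s4…s1 = 001 → error at position 1.
Flip position 1: 1011001 → 0011001
Read data bits from positions 3,5,6,7: 1001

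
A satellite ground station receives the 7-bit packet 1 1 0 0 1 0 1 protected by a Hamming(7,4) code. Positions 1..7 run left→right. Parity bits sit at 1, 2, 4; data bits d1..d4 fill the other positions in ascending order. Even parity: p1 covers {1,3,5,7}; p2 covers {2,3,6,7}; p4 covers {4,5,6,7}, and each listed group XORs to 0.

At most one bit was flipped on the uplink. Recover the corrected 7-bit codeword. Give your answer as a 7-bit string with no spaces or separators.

s1 (pos 1,3,5,7): 1⊕0⊕1⊕1 = 1
s2 (pos 2,3,6,7): 1⊕0⊕0⊕1 = 0
s4 (pos 4,5,6,7): 0⊕1⊕0⊕1 = 0
Syndrome s4…s1 = 001 → error at position 1.
Flip position 1: 1100101 → 0100101

0100101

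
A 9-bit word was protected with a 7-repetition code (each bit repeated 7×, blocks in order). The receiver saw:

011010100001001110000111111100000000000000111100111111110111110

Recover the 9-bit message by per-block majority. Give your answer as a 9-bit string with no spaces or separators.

100100111

Block 1 (0110101): 4 ones → 1
Block 2 (0000100): 1 one → 0
Block 3 (1110000): 3 ones → 0
Block 4 (1111111): 7 ones → 1
Block 5 (0000000): 0 ones → 0
Block 6 (0000000): 0 ones → 0
Block 7 (1111001): 5 ones → 1
Block 8 (1111111): 7 ones → 1
Block 9 (0111110): 5 ones → 1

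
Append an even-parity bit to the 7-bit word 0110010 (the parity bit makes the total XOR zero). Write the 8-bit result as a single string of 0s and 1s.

XOR of the 7 data bits: 0⊕1⊕1⊕0⊕0⊕1⊕0 = 1
Parity bit = 1 (so all 8 bits XOR to 0).

01100101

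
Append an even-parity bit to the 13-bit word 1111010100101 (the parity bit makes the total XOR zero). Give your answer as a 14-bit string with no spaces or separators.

11110101001010

XOR of the 13 data bits: 1⊕1⊕1⊕1⊕0⊕1⊕0⊕1⊕0⊕0⊕1⊕0⊕1 = 0
Parity bit = 0 (so all 14 bits XOR to 0).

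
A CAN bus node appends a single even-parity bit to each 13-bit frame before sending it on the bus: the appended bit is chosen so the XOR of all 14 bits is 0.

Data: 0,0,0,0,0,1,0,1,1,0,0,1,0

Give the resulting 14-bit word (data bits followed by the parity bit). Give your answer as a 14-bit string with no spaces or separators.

XOR of the 13 data bits: 0⊕0⊕0⊕0⊕0⊕1⊕0⊕1⊕1⊕0⊕0⊕1⊕0 = 0
Parity bit = 0 (so all 14 bits XOR to 0).

00000101100100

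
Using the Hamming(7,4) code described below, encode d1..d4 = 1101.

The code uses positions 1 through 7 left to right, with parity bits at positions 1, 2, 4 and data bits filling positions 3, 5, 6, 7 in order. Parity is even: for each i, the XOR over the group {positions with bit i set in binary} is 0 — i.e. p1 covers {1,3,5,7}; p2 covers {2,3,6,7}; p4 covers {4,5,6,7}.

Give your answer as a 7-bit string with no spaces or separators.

Place data at non-parity positions: p1 p2 1 p4 1 0 1
p1 (pos 1,3,5,7): XOR of data positions = 1⊕1⊕1 = 1
p2 (pos 2,3,6,7): XOR of data positions = 1⊕0⊕1 = 0
p4 (pos 4,5,6,7): XOR of data positions = 1⊕0⊕1 = 0
Codeword: 1010101

1010101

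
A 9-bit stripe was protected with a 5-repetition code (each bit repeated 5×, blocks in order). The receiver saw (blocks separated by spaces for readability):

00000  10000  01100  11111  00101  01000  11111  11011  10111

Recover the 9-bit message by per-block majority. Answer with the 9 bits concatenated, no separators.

000100111

Block 1 (00000): 0 ones → 0
Block 2 (10000): 1 one → 0
Block 3 (01100): 2 ones → 0
Block 4 (11111): 5 ones → 1
Block 5 (00101): 2 ones → 0
Block 6 (01000): 1 one → 0
Block 7 (11111): 5 ones → 1
Block 8 (11011): 4 ones → 1
Block 9 (10111): 4 ones → 1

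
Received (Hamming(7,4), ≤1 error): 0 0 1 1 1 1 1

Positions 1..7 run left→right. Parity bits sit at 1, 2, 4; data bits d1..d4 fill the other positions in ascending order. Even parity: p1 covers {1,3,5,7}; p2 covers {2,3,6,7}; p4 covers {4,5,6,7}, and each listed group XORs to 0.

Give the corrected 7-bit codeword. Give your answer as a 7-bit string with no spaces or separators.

0001111

s1 (pos 1,3,5,7): 0⊕1⊕1⊕1 = 1
s2 (pos 2,3,6,7): 0⊕1⊕1⊕1 = 1
s4 (pos 4,5,6,7): 1⊕1⊕1⊕1 = 0
Syndrome s4…s1 = 011 → error at position 3.
Flip position 3: 0011111 → 0001111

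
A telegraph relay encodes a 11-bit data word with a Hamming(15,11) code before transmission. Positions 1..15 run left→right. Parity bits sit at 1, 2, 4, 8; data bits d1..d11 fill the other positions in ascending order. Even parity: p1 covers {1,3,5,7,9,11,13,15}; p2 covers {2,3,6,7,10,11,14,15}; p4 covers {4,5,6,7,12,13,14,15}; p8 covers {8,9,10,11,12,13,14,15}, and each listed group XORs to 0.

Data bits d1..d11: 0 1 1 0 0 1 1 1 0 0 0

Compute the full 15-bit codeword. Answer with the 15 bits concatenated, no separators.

010111010111000

Place data at non-parity positions: p1 p2 0 p4 1 1 0 p8 0 1 1 1 0 0 0
p1 (pos 1,3,5,7,9,11,13,15): XOR of data positions = 0⊕1⊕0⊕0⊕1⊕0⊕0 = 0
p2 (pos 2,3,6,7,10,11,14,15): XOR of data positions = 0⊕1⊕0⊕1⊕1⊕0⊕0 = 1
p4 (pos 4,5,6,7,12,13,14,15): XOR of data positions = 1⊕1⊕0⊕1⊕0⊕0⊕0 = 1
p8 (pos 8,9,10,11,12,13,14,15): XOR of data positions = 0⊕1⊕1⊕1⊕0⊕0⊕0 = 1
Codeword: 010111010111000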